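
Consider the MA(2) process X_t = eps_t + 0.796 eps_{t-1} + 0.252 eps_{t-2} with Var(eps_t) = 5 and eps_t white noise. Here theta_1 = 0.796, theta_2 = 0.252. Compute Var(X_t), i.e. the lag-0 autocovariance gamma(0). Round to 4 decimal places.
\gamma(0) = 8.4856

For an MA(q) process X_t = eps_t + sum_i theta_i eps_{t-i} with
Var(eps_t) = sigma^2, the variance is
  gamma(0) = sigma^2 * (1 + sum_i theta_i^2).
  sum_i theta_i^2 = (0.796)^2 + (0.252)^2 = 0.633616 + 0.063504 = 0.69712.
  gamma(0) = 5 * (1 + 0.69712) = 5 * 1.69712 = 8.4856.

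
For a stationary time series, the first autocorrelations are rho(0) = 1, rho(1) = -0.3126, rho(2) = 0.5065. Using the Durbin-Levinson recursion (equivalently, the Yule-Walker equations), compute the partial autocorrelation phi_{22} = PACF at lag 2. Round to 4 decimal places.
\phi_{22} = 0.4531

The PACF at lag k is phi_{kk}, the last component of the solution
to the Yule-Walker system G_k phi = r_k where
  (G_k)_{ij} = rho(|i - j|), (r_k)_i = rho(i), i,j = 1..k.
Equivalently, Durbin-Levinson gives phi_{kk} iteratively:
  phi_{11} = rho(1)
  phi_{kk} = [rho(k) - sum_{j=1..k-1} phi_{k-1,j} rho(k-j)]
            / [1 - sum_{j=1..k-1} phi_{k-1,j} rho(j)],
  phi_{k,j} = phi_{k-1,j} - phi_{kk} phi_{k-1,k-j},  j = 1..k-1.
Step k = 1:
  phi_11 = rho(1) = -0.3126.
Step k = 2:
  phi_22 = [rho(2) - phi_11 rho(1)] / [1 - phi_11 rho(1)] = [0.5065 - (-0.3126)(-0.3126)] / [1 - (-0.3126)(-0.3126)]
         = 0.40878124 / 0.90228124 = 0.4531.
Therefore phi_{22} = 0.4531.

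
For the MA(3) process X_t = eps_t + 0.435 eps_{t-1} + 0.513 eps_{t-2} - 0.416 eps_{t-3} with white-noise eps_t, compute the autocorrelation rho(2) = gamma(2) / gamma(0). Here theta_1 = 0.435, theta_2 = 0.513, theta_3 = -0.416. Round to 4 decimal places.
\rho(2) = 0.2043

For an MA(q) process with theta_0 = 1, the autocovariance is
  gamma(k) = sigma^2 * sum_{i=0..q-k} theta_i * theta_{i+k},
and rho(k) = gamma(k) / gamma(0). Sigma^2 cancels.
  numerator   = (1)*(0.513) + (0.435)*(-0.416) = 0.33204.
  denominator = (1)^2 + (0.435)^2 + (0.513)^2 + (-0.416)^2 = 1.62545.
  rho(2) = 0.33204 / 1.62545 = 0.2043.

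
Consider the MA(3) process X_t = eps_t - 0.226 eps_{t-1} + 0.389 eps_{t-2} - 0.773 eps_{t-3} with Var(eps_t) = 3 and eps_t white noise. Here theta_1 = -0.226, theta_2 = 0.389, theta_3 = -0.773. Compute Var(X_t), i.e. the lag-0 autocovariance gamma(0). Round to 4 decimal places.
\gamma(0) = 5.3998

For an MA(q) process X_t = eps_t + sum_i theta_i eps_{t-i} with
Var(eps_t) = sigma^2, the variance is
  gamma(0) = sigma^2 * (1 + sum_i theta_i^2).
  sum_i theta_i^2 = (-0.226)^2 + (0.389)^2 + (-0.773)^2 = 0.051076 + 0.151321 + 0.597529 = 0.799926.
  gamma(0) = 3 * (1 + 0.799926) = 3 * 1.799926 = 5.399778, which rounds to 5.3998.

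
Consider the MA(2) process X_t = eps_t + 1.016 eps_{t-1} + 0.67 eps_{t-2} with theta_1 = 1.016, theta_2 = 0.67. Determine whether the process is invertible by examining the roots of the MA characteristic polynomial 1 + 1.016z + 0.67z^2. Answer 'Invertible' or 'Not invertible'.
\text{Invertible}

The MA(q) characteristic polynomial is P(z) = 1 + 1.016z + 0.67z^2.
Invertibility requires all roots to lie outside the unit circle, i.e. |z| > 1 for every root.
Set 1 + (1.016) z + (0.67) z^2 = 0, i.e. a z^2 + b z + c = 0 with a = 0.67, b = 1.016, c = 1.
Discriminant D = b^2 - 4ac = (1.016)^2 - 4*(0.67)*1 = 1.032256 - (2.68) = -1.647744.
D < 0, so the roots are the complex-conjugate pair z = (-b +/- i sqrt(-D)) / (2a) = -0.7582 +/- 0.9579i.
For a conjugate pair |z|^2 = z * conj(z) = (product of roots) = c/a = 1/(0.67) = 1.492537, so |z| = sqrt(1.492537) = 1.2217 for both roots.
Moduli of all roots: 1.2217, 1.2217.
All moduli strictly greater than 1? Yes.
Verdict: Invertible.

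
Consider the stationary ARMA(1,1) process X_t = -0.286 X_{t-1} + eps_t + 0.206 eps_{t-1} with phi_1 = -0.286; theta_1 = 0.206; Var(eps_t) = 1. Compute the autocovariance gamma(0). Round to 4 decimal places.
\gamma(0) = 1.0070

Multiply the model equation by X_{t-k} and take expectations. With theta_0 = psi_0 = 1 and psi_j the MA(infinity) weights, this gives
  gamma(k) - sum_i phi_i gamma(k-i) = c_k,
  c_k = sigma^2 * sum_{j=k..q} theta_j psi_{j-k}   (c_k = 0 for k > q),
using gamma(-m) = gamma(m).
psi-weights needed (psi_j = theta_j + sum_i phi_i psi_{j-i}):
  psi_1 = theta_1 + phi_1 = 0.206 + (-0.286) = -0.08
Right-hand sides:
  c_0 = sigma^2 (1 + theta_1 psi_1) = 1 * (1 + (0.206)(-0.08)) = 1 * 0.98352 = 0.98352
  c_1 = sigma^2 theta_1 = 1 * (0.206) = 0.206
  c_2 = 0
Equations for k = 0 and k = 1 (AR order 1):
  gamma(0) = phi_1 gamma(1) + c_0
  gamma(1) = phi_1 gamma(0) + c_1
Substituting the second into the first: gamma(0) (1 - phi_1^2) = c_0 + phi_1 c_1, so
  gamma(0) = (c_0 + phi_1 c_1) / (1 - phi_1^2) = (0.98352 + (-0.286)(0.206)) / (1 - (-0.286)^2) = 0.924604 / 0.918204 = 1.00697.
Therefore gamma(0) = 1.0070 (to 4 decimal places).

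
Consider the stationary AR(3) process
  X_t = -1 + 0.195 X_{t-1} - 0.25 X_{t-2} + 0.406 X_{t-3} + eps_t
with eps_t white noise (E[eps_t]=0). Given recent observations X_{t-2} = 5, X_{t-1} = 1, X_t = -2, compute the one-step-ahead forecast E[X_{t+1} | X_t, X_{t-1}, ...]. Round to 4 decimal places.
E[X_{t+1} \mid \mathcal F_t] = 0.3900

For an AR(p) model X_t = c + sum_i phi_i X_{t-i} + eps_t, the
one-step-ahead conditional mean is
  E[X_{t+1} | X_t, ...] = c + sum_i phi_i X_{t+1-i}.
Substitute known values:
  E[X_{t+1} | ...] = -1 + (0.195) * (-2) + (-0.25) * (1) + (0.406) * (5)
                   = 0.3900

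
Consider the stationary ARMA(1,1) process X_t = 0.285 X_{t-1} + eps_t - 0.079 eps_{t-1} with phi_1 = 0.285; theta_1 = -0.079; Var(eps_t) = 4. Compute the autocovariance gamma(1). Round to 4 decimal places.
\gamma(1) = 0.8767

Multiply the model equation by X_{t-k} and take expectations. With theta_0 = psi_0 = 1 and psi_j the MA(infinity) weights, this gives
  gamma(k) - sum_i phi_i gamma(k-i) = c_k,
  c_k = sigma^2 * sum_{j=k..q} theta_j psi_{j-k}   (c_k = 0 for k > q),
using gamma(-m) = gamma(m).
psi-weights needed (psi_j = theta_j + sum_i phi_i psi_{j-i}):
  psi_1 = theta_1 + phi_1 = -0.079 + (0.285) = 0.206
Right-hand sides:
  c_0 = sigma^2 (1 + theta_1 psi_1) = 4 * (1 + (-0.079)(0.206)) = 4 * 0.983726 = 3.934904
  c_1 = sigma^2 theta_1 = 4 * (-0.079) = -0.316
  c_2 = 0
Equations for k = 0 and k = 1 (AR order 1):
  gamma(0) = phi_1 gamma(1) + c_0
  gamma(1) = phi_1 gamma(0) + c_1
Substituting the second into the first: gamma(0) (1 - phi_1^2) = c_0 + phi_1 c_1, so
  gamma(0) = (c_0 + phi_1 c_1) / (1 - phi_1^2) = (3.934904 + (0.285)(-0.316)) / (1 - (0.285)^2) = 3.844844 / 0.918775 = 4.18475.
  gamma(1) = phi_1 gamma(0) + c_1 = (0.285)(4.18475) + (-0.316) = 0.876654.
Therefore gamma(1) = 0.8767 (to 4 decimal places).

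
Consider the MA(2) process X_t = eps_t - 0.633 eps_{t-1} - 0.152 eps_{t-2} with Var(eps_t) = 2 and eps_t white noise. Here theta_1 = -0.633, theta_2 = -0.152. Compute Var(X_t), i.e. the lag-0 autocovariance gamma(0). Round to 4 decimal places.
\gamma(0) = 2.8476

For an MA(q) process X_t = eps_t + sum_i theta_i eps_{t-i} with
Var(eps_t) = sigma^2, the variance is
  gamma(0) = sigma^2 * (1 + sum_i theta_i^2).
  sum_i theta_i^2 = (-0.633)^2 + (-0.152)^2 = 0.400689 + 0.023104 = 0.423793.
  gamma(0) = 2 * (1 + 0.423793) = 2 * 1.423793 = 2.847586, which rounds to 2.8476.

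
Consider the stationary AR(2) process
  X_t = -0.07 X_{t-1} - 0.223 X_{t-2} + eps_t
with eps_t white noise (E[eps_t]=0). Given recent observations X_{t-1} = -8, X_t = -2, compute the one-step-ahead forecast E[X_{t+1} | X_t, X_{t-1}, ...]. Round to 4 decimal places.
E[X_{t+1} \mid \mathcal F_t] = 1.9240

For an AR(p) model X_t = c + sum_i phi_i X_{t-i} + eps_t, the
one-step-ahead conditional mean is
  E[X_{t+1} | X_t, ...] = c + sum_i phi_i X_{t+1-i}.
Substitute known values:
  E[X_{t+1} | ...] = (-0.07) * (-2) + (-0.223) * (-8)
                   = 1.9240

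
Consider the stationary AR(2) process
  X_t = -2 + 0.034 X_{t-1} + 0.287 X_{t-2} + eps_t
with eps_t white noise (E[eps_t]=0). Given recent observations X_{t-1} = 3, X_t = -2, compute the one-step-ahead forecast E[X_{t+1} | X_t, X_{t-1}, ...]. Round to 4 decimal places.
E[X_{t+1} \mid \mathcal F_t] = -1.2070

For an AR(p) model X_t = c + sum_i phi_i X_{t-i} + eps_t, the
one-step-ahead conditional mean is
  E[X_{t+1} | X_t, ...] = c + sum_i phi_i X_{t+1-i}.
Substitute known values:
  E[X_{t+1} | ...] = -2 + (0.034) * (-2) + (0.287) * (3)
                   = -1.2070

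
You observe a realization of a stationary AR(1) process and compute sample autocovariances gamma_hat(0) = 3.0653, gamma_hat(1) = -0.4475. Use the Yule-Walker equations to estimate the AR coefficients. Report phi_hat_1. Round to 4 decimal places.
\hat\phi_{1} = -0.1460

The Yule-Walker equations for an AR(p) process read, in matrix form,
  Gamma_p phi = r_p,   with   (Gamma_p)_{ij} = gamma(|i - j|),
                       (r_p)_i = gamma(i),   i,j = 1..p.
Substitute the sample gammas (Toeplitz matrix and right-hand side of size 1):
  Gamma_p = [[3.0653]]
  r_p     = [-0.4475]
With p = 1 this is the single equation gamma(0) phi_1 = gamma(1):
  phi_hat_1 = gamma(1) / gamma(0) = -0.4475 / 3.0653 = -0.1460.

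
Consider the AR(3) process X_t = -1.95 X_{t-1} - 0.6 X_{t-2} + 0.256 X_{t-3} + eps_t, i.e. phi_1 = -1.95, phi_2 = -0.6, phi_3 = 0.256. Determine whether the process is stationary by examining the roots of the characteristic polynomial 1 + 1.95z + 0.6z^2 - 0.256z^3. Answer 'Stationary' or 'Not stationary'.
\text{Not stationary}

The AR(p) characteristic polynomial is P(z) = 1 + 1.95z + 0.6z^2 - 0.256z^3.
Stationarity requires all roots to lie outside the unit circle, i.e. |z| > 1 for every root.
Degree 3: look for a simple real root z0 first, then factor out (1 - z/z0) and solve the remaining quadratic.
Testing z0 = -1.25: P(-1.25) = 1 + (1.95)(-1.25) + (0.6)(-1.25)^2 + (-0.256)(-1.25)^3
  = 1 + (-2.4375) + (0.9375) + (0.5) = 0.  So z_0 = -1.25 is a root, |z_0| = 1.25.
Divide out the factor (1 + 0.8 z) = (1 - z/z0) (since 1/z0 = -0.8):
  P(z) = (1 + 0.8 z)(1 + (1.15) z + (-0.32) z^2)
  [check: z-coef 1.15 - (-0.8) = 1.95; z^2-coef -0.32 - (-0.8)(1.15) = 0.6; z^3-coef -(-0.8)(-0.32) = -0.256.]
Remaining roots from the quadratic factor 1 + (1.15) z + (-0.32) z^2:
  Set 1 + (1.15) z + (-0.32) z^2 = 0, i.e. a z^2 + b z + c = 0 with a = -0.32, b = 1.15, c = 1.
  Discriminant D = b^2 - 4ac = (1.15)^2 - 4*(-0.32)*1 = 1.3225 - (-1.28) = 2.6025.
  D >= 0, so the roots are real: z = (-b +/- sqrt(D)) / (2a) = (-1.15 +/- 1.613227) / (-0.64).
    z_1 = (-1.15 + 1.613227) / (-0.64) = -0.7238,   |z_1| = 0.7238.
    z_2 = (-1.15 - 1.613227) / (-0.64) = 4.3175,   |z_2| = 4.3175.
Moduli of all roots: 1.2500, 0.7238, 4.3175.
All moduli strictly greater than 1? No.
Verdict: Not stationary.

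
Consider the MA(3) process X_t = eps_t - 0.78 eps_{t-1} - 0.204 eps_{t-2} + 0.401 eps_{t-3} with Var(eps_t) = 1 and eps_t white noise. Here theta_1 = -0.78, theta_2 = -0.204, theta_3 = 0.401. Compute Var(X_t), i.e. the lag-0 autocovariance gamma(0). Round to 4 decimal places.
\gamma(0) = 1.8108

For an MA(q) process X_t = eps_t + sum_i theta_i eps_{t-i} with
Var(eps_t) = sigma^2, the variance is
  gamma(0) = sigma^2 * (1 + sum_i theta_i^2).
  sum_i theta_i^2 = (-0.78)^2 + (-0.204)^2 + (0.401)^2 = 0.6084 + 0.041616 + 0.160801 = 0.810817.
  gamma(0) = 1 * (1 + 0.810817) = 1 * 1.810817 = 1.810817, which rounds to 1.8108.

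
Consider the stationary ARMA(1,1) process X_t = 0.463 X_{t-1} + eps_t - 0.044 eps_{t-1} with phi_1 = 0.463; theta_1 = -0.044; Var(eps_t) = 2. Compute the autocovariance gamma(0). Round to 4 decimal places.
\gamma(0) = 2.4469

Multiply the model equation by X_{t-k} and take expectations. With theta_0 = psi_0 = 1 and psi_j the MA(infinity) weights, this gives
  gamma(k) - sum_i phi_i gamma(k-i) = c_k,
  c_k = sigma^2 * sum_{j=k..q} theta_j psi_{j-k}   (c_k = 0 for k > q),
using gamma(-m) = gamma(m).
psi-weights needed (psi_j = theta_j + sum_i phi_i psi_{j-i}):
  psi_1 = theta_1 + phi_1 = -0.044 + (0.463) = 0.419
Right-hand sides:
  c_0 = sigma^2 (1 + theta_1 psi_1) = 2 * (1 + (-0.044)(0.419)) = 2 * 0.981564 = 1.963128
  c_1 = sigma^2 theta_1 = 2 * (-0.044) = -0.088
  c_2 = 0
Equations for k = 0 and k = 1 (AR order 1):
  gamma(0) = phi_1 gamma(1) + c_0
  gamma(1) = phi_1 gamma(0) + c_1
Substituting the second into the first: gamma(0) (1 - phi_1^2) = c_0 + phi_1 c_1, so
  gamma(0) = (c_0 + phi_1 c_1) / (1 - phi_1^2) = (1.963128 + (0.463)(-0.088)) / (1 - (0.463)^2) = 1.922384 / 0.785631 = 2.44693.
Therefore gamma(0) = 2.4469 (to 4 decimal places).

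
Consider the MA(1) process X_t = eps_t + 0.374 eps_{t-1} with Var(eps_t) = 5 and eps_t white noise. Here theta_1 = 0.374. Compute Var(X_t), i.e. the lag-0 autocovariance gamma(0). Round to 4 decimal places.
\gamma(0) = 5.6994

For an MA(q) process X_t = eps_t + sum_i theta_i eps_{t-i} with
Var(eps_t) = sigma^2, the variance is
  gamma(0) = sigma^2 * (1 + sum_i theta_i^2).
  sum_i theta_i^2 = (0.374)^2 = 0.139876.
  gamma(0) = 5 * (1 + 0.139876) = 5 * 1.139876 = 5.69938, which rounds to 5.6994.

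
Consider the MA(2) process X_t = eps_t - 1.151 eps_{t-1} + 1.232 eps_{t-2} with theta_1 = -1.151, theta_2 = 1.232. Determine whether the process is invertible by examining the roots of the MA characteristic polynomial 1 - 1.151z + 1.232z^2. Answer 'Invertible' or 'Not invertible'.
\text{Not invertible}

The MA(q) characteristic polynomial is P(z) = 1 - 1.151z + 1.232z^2.
Invertibility requires all roots to lie outside the unit circle, i.e. |z| > 1 for every root.
Set 1 + (-1.151) z + (1.232) z^2 = 0, i.e. a z^2 + b z + c = 0 with a = 1.232, b = -1.151, c = 1.
Discriminant D = b^2 - 4ac = (-1.151)^2 - 4*(1.232)*1 = 1.324801 - (4.928) = -3.603199.
D < 0, so the roots are the complex-conjugate pair z = (-b +/- i sqrt(-D)) / (2a) = 0.4671 +/- 0.7704i.
For a conjugate pair |z|^2 = z * conj(z) = (product of roots) = c/a = 1/(1.232) = 0.811688, so |z| = sqrt(0.811688) = 0.9009 for both roots.
Moduli of all roots: 0.9009, 0.9009.
All moduli strictly greater than 1? No.
Verdict: Not invertible.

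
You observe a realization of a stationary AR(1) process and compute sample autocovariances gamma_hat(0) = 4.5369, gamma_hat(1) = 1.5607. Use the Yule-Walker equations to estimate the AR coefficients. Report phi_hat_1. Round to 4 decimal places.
\hat\phi_{1} = 0.3440

The Yule-Walker equations for an AR(p) process read, in matrix form,
  Gamma_p phi = r_p,   with   (Gamma_p)_{ij} = gamma(|i - j|),
                       (r_p)_i = gamma(i),   i,j = 1..p.
Substitute the sample gammas (Toeplitz matrix and right-hand side of size 1):
  Gamma_p = [[4.5369]]
  r_p     = [1.5607]
With p = 1 this is the single equation gamma(0) phi_1 = gamma(1):
  phi_hat_1 = gamma(1) / gamma(0) = 1.5607 / 4.5369 = 0.3440.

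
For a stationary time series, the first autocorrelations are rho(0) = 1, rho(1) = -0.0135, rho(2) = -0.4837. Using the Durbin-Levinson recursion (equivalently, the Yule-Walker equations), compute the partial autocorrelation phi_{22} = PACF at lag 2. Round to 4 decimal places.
\phi_{22} = -0.4840

The PACF at lag k is phi_{kk}, the last component of the solution
to the Yule-Walker system G_k phi = r_k where
  (G_k)_{ij} = rho(|i - j|), (r_k)_i = rho(i), i,j = 1..k.
Equivalently, Durbin-Levinson gives phi_{kk} iteratively:
  phi_{11} = rho(1)
  phi_{kk} = [rho(k) - sum_{j=1..k-1} phi_{k-1,j} rho(k-j)]
            / [1 - sum_{j=1..k-1} phi_{k-1,j} rho(j)],
  phi_{k,j} = phi_{k-1,j} - phi_{kk} phi_{k-1,k-j},  j = 1..k-1.
Step k = 1:
  phi_11 = rho(1) = -0.0135.
Step k = 2:
  phi_22 = [rho(2) - phi_11 rho(1)] / [1 - phi_11 rho(1)] = [-0.4837 - (-0.0135)(-0.0135)] / [1 - (-0.0135)(-0.0135)]
         = -0.48388225 / 0.99981775 = -0.484.
Therefore phi_{22} = -0.4840.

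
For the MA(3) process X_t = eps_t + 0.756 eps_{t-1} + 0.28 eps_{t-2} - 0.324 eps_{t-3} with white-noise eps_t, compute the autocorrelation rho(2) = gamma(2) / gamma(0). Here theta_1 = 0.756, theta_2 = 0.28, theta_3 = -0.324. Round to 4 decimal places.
\rho(2) = 0.0200

For an MA(q) process with theta_0 = 1, the autocovariance is
  gamma(k) = sigma^2 * sum_{i=0..q-k} theta_i * theta_{i+k},
and rho(k) = gamma(k) / gamma(0). Sigma^2 cancels.
  numerator   = (1)*(0.28) + (0.756)*(-0.324) = 0.035056.
  denominator = (1)^2 + (0.756)^2 + (0.28)^2 + (-0.324)^2 = 1.754912.
  rho(2) = 0.035056 / 1.754912 = 0.0200.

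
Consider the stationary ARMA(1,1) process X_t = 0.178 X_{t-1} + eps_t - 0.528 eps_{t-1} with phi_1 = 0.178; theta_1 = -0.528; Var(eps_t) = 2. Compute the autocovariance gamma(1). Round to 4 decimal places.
\gamma(1) = -0.6550

Multiply the model equation by X_{t-k} and take expectations. With theta_0 = psi_0 = 1 and psi_j the MA(infinity) weights, this gives
  gamma(k) - sum_i phi_i gamma(k-i) = c_k,
  c_k = sigma^2 * sum_{j=k..q} theta_j psi_{j-k}   (c_k = 0 for k > q),
using gamma(-m) = gamma(m).
psi-weights needed (psi_j = theta_j + sum_i phi_i psi_{j-i}):
  psi_1 = theta_1 + phi_1 = -0.528 + (0.178) = -0.35
Right-hand sides:
  c_0 = sigma^2 (1 + theta_1 psi_1) = 2 * (1 + (-0.528)(-0.35)) = 2 * 1.1848 = 2.3696
  c_1 = sigma^2 theta_1 = 2 * (-0.528) = -1.056
  c_2 = 0
Equations for k = 0 and k = 1 (AR order 1):
  gamma(0) = phi_1 gamma(1) + c_0
  gamma(1) = phi_1 gamma(0) + c_1
Substituting the second into the first: gamma(0) (1 - phi_1^2) = c_0 + phi_1 c_1, so
  gamma(0) = (c_0 + phi_1 c_1) / (1 - phi_1^2) = (2.3696 + (0.178)(-1.056)) / (1 - (0.178)^2) = 2.181632 / 0.968316 = 2.253017.
  gamma(1) = phi_1 gamma(0) + c_1 = (0.178)(2.253017) + (-1.056) = -0.654963.
Therefore gamma(1) = -0.6550 (to 4 decimal places).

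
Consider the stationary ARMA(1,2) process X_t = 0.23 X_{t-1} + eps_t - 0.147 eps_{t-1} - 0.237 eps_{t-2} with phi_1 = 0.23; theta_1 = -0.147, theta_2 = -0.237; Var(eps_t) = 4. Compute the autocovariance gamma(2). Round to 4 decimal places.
\gamma(2) = -0.8777

Multiply the model equation by X_{t-k} and take expectations. With theta_0 = psi_0 = 1 and psi_j the MA(infinity) weights, this gives
  gamma(k) - sum_i phi_i gamma(k-i) = c_k,
  c_k = sigma^2 * sum_{j=k..q} theta_j psi_{j-k}   (c_k = 0 for k > q),
using gamma(-m) = gamma(m).
psi-weights needed (psi_j = theta_j + sum_i phi_i psi_{j-i}):
  psi_1 = theta_1 + phi_1 = -0.147 + (0.23) = 0.083
  psi_2 = theta_2 + phi_1 psi_1 = -0.237 + (0.23)(0.083) = -0.21791
Right-hand sides:
  c_0 = sigma^2 (1 + theta_1 psi_1 + theta_2 psi_2) = 4 * (1 + (-0.147)(0.083) + (-0.237)(-0.21791)) = 4 * 1.039444 = 4.157775
  c_1 = sigma^2 (theta_1 + theta_2 psi_1) = 4 * (-0.147 + (-0.237)(0.083)) = -0.666684
  c_2 = sigma^2 theta_2 = 4 * (-0.237) = -0.948
Equations for k = 0 and k = 1 (AR order 1):
  gamma(0) = phi_1 gamma(1) + c_0
  gamma(1) = phi_1 gamma(0) + c_1
Substituting the second into the first: gamma(0) (1 - phi_1^2) = c_0 + phi_1 c_1, so
  gamma(0) = (c_0 + phi_1 c_1) / (1 - phi_1^2) = (4.157775 + (0.23)(-0.666684)) / (1 - (0.23)^2) = 4.004437 / 0.9471 = 4.228104.
  gamma(1) = phi_1 gamma(0) + c_1 = (0.23)(4.228104) + (-0.666684) = 0.30578.
For k = 2: gamma(2) = phi_1 gamma(1) + c_2
  = (0.23)(0.30578) + (-0.948) = -0.877671.
Therefore gamma(2) = -0.8777 (to 4 decimal places).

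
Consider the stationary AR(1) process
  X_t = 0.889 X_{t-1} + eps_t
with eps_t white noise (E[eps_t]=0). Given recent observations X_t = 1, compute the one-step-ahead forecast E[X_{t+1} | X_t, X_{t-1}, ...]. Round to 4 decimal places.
E[X_{t+1} \mid \mathcal F_t] = 0.8890

For an AR(p) model X_t = c + sum_i phi_i X_{t-i} + eps_t, the
one-step-ahead conditional mean is
  E[X_{t+1} | X_t, ...] = c + sum_i phi_i X_{t+1-i}.
Substitute known values:
  E[X_{t+1} | ...] = (0.889) * (1)
                   = 0.8890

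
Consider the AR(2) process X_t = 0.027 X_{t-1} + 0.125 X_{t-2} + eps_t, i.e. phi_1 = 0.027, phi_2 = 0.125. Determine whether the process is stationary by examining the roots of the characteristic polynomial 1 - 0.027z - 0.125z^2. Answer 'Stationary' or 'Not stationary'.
\text{Stationary}

The AR(p) characteristic polynomial is P(z) = 1 - 0.027z - 0.125z^2.
Stationarity requires all roots to lie outside the unit circle, i.e. |z| > 1 for every root.
Set 1 + (-0.027) z + (-0.125) z^2 = 0, i.e. a z^2 + b z + c = 0 with a = -0.125, b = -0.027, c = 1.
Discriminant D = b^2 - 4ac = (-0.027)^2 - 4*(-0.125)*1 = 0.000729 - (-0.5) = 0.500729.
D >= 0, so the roots are real: z = (-b +/- sqrt(D)) / (2a) = (0.027 +/- 0.707622) / (-0.25).
  z_1 = (0.027 + 0.707622) / (-0.25) = -2.9385,   |z_1| = 2.9385.
  z_2 = (0.027 - 0.707622) / (-0.25) = 2.7225,   |z_2| = 2.7225.
Moduli of all roots: 2.9385, 2.7225.
All moduli strictly greater than 1? Yes.
Verdict: Stationary.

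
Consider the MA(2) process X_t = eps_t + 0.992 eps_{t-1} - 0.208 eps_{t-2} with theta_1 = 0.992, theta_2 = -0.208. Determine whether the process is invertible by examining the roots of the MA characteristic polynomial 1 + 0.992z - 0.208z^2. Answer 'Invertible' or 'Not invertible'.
\text{Not invertible}

The MA(q) characteristic polynomial is P(z) = 1 + 0.992z - 0.208z^2.
Invertibility requires all roots to lie outside the unit circle, i.e. |z| > 1 for every root.
Set 1 + (0.992) z + (-0.208) z^2 = 0, i.e. a z^2 + b z + c = 0 with a = -0.208, b = 0.992, c = 1.
Discriminant D = b^2 - 4ac = (0.992)^2 - 4*(-0.208)*1 = 0.984064 - (-0.832) = 1.816064.
D >= 0, so the roots are real: z = (-b +/- sqrt(D)) / (2a) = (-0.992 +/- 1.347614) / (-0.416).
  z_1 = (-0.992 + 1.347614) / (-0.416) = -0.8548,   |z_1| = 0.8548.
  z_2 = (-0.992 - 1.347614) / (-0.416) = 5.6241,   |z_2| = 5.6241.
Moduli of all roots: 0.8548, 5.6241.
All moduli strictly greater than 1? No.
Verdict: Not invertible.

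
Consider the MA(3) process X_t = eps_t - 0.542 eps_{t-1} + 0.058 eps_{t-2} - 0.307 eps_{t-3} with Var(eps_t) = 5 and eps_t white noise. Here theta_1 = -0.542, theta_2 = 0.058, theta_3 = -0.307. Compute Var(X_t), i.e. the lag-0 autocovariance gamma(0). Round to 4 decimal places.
\gamma(0) = 6.9569

For an MA(q) process X_t = eps_t + sum_i theta_i eps_{t-i} with
Var(eps_t) = sigma^2, the variance is
  gamma(0) = sigma^2 * (1 + sum_i theta_i^2).
  sum_i theta_i^2 = (-0.542)^2 + (0.058)^2 + (-0.307)^2 = 0.293764 + 0.003364 + 0.094249 = 0.391377.
  gamma(0) = 5 * (1 + 0.391377) = 5 * 1.391377 = 6.956885, which rounds to 6.9569.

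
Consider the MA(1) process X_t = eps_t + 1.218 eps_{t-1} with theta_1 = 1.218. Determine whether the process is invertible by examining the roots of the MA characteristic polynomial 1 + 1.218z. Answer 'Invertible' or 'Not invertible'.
\text{Not invertible}

The MA(q) characteristic polynomial is P(z) = 1 + 1.218z.
Invertibility requires all roots to lie outside the unit circle, i.e. |z| > 1 for every root.
This is linear in z: 1 + (1.218) z = 0  =>  z = -1/(1.218) = -0.821018,  |z| = 0.821018.
Moduli of all roots: 0.8210.
All moduli strictly greater than 1? No.
Verdict: Not invertible.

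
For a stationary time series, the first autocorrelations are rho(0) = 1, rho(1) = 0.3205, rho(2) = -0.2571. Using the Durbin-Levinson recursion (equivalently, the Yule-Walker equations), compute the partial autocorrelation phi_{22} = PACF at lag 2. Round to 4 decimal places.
\phi_{22} = -0.4010

The PACF at lag k is phi_{kk}, the last component of the solution
to the Yule-Walker system G_k phi = r_k where
  (G_k)_{ij} = rho(|i - j|), (r_k)_i = rho(i), i,j = 1..k.
Equivalently, Durbin-Levinson gives phi_{kk} iteratively:
  phi_{11} = rho(1)
  phi_{kk} = [rho(k) - sum_{j=1..k-1} phi_{k-1,j} rho(k-j)]
            / [1 - sum_{j=1..k-1} phi_{k-1,j} rho(j)],
  phi_{k,j} = phi_{k-1,j} - phi_{kk} phi_{k-1,k-j},  j = 1..k-1.
Step k = 1:
  phi_11 = rho(1) = 0.3205.
Step k = 2:
  phi_22 = [rho(2) - phi_11 rho(1)] / [1 - phi_11 rho(1)] = [-0.2571 - (0.3205)(0.3205)] / [1 - (0.3205)(0.3205)]
         = -0.35982025 / 0.89727975 = -0.401.
Therefore phi_{22} = -0.4010.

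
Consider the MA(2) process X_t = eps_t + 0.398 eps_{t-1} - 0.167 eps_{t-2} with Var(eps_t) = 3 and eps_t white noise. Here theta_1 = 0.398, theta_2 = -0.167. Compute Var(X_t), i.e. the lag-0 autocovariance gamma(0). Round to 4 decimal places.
\gamma(0) = 3.5589

For an MA(q) process X_t = eps_t + sum_i theta_i eps_{t-i} with
Var(eps_t) = sigma^2, the variance is
  gamma(0) = sigma^2 * (1 + sum_i theta_i^2).
  sum_i theta_i^2 = (0.398)^2 + (-0.167)^2 = 0.158404 + 0.027889 = 0.186293.
  gamma(0) = 3 * (1 + 0.186293) = 3 * 1.186293 = 3.558879, which rounds to 3.5589.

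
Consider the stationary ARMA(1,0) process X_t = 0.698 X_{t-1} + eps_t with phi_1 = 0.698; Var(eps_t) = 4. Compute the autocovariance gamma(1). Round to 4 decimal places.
\gamma(1) = 5.4447

Multiply the model equation by X_{t-k} and take expectations. With theta_0 = psi_0 = 1 and psi_j the MA(infinity) weights, this gives
  gamma(k) - sum_i phi_i gamma(k-i) = c_k,
  c_k = sigma^2 * sum_{j=k..q} theta_j psi_{j-k}   (c_k = 0 for k > q),
using gamma(-m) = gamma(m).
Pure AR (q = 0): c_0 = sigma^2 = 4, c_k = 0 for k >= 1.
Equations for k = 0 and k = 1 (AR order 1):
  gamma(0) = phi_1 gamma(1) + c_0
  gamma(1) = phi_1 gamma(0) + c_1
Substituting the second into the first: gamma(0) (1 - phi_1^2) = c_0 + phi_1 c_1, so
  gamma(0) = c_0 / (1 - phi_1^2) = 4 / (1 - (0.698)^2) = 4 / 0.512796 = 7.800373.
  gamma(1) = phi_1 gamma(0) = (0.698)(7.800373) = 5.44466.
Therefore gamma(1) = 5.4447 (to 4 decimal places).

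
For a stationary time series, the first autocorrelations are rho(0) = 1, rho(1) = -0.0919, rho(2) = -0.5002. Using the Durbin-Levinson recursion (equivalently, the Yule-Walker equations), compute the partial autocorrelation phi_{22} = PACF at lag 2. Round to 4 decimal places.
\phi_{22} = -0.5130

The PACF at lag k is phi_{kk}, the last component of the solution
to the Yule-Walker system G_k phi = r_k where
  (G_k)_{ij} = rho(|i - j|), (r_k)_i = rho(i), i,j = 1..k.
Equivalently, Durbin-Levinson gives phi_{kk} iteratively:
  phi_{11} = rho(1)
  phi_{kk} = [rho(k) - sum_{j=1..k-1} phi_{k-1,j} rho(k-j)]
            / [1 - sum_{j=1..k-1} phi_{k-1,j} rho(j)],
  phi_{k,j} = phi_{k-1,j} - phi_{kk} phi_{k-1,k-j},  j = 1..k-1.
Step k = 1:
  phi_11 = rho(1) = -0.0919.
Step k = 2:
  phi_22 = [rho(2) - phi_11 rho(1)] / [1 - phi_11 rho(1)] = [-0.5002 - (-0.0919)(-0.0919)] / [1 - (-0.0919)(-0.0919)]
         = -0.50864561 / 0.99155439 = -0.513.
Therefore phi_{22} = -0.5130.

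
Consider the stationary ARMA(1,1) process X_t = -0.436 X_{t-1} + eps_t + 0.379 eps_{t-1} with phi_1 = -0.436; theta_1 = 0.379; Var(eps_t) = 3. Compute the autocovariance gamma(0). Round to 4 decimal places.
\gamma(0) = 3.0120

Multiply the model equation by X_{t-k} and take expectations. With theta_0 = psi_0 = 1 and psi_j the MA(infinity) weights, this gives
  gamma(k) - sum_i phi_i gamma(k-i) = c_k,
  c_k = sigma^2 * sum_{j=k..q} theta_j psi_{j-k}   (c_k = 0 for k > q),
using gamma(-m) = gamma(m).
psi-weights needed (psi_j = theta_j + sum_i phi_i psi_{j-i}):
  psi_1 = theta_1 + phi_1 = 0.379 + (-0.436) = -0.057
Right-hand sides:
  c_0 = sigma^2 (1 + theta_1 psi_1) = 3 * (1 + (0.379)(-0.057)) = 3 * 0.978397 = 2.935191
  c_1 = sigma^2 theta_1 = 3 * (0.379) = 1.137
  c_2 = 0
Equations for k = 0 and k = 1 (AR order 1):
  gamma(0) = phi_1 gamma(1) + c_0
  gamma(1) = phi_1 gamma(0) + c_1
Substituting the second into the first: gamma(0) (1 - phi_1^2) = c_0 + phi_1 c_1, so
  gamma(0) = (c_0 + phi_1 c_1) / (1 - phi_1^2) = (2.935191 + (-0.436)(1.137)) / (1 - (-0.436)^2) = 2.439459 / 0.809904 = 3.012035.
Therefore gamma(0) = 3.0120 (to 4 decimal places).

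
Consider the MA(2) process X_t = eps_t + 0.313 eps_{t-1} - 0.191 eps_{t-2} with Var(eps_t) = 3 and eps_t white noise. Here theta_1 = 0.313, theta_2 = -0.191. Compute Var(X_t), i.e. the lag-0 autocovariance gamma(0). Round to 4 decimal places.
\gamma(0) = 3.4034

For an MA(q) process X_t = eps_t + sum_i theta_i eps_{t-i} with
Var(eps_t) = sigma^2, the variance is
  gamma(0) = sigma^2 * (1 + sum_i theta_i^2).
  sum_i theta_i^2 = (0.313)^2 + (-0.191)^2 = 0.097969 + 0.036481 = 0.13445.
  gamma(0) = 3 * (1 + 0.13445) = 3 * 1.13445 = 3.40335, which rounds to 3.4034.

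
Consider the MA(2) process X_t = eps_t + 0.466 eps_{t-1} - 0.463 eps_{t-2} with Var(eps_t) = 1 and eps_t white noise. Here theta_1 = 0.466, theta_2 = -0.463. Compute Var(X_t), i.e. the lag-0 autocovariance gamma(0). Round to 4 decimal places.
\gamma(0) = 1.4315

For an MA(q) process X_t = eps_t + sum_i theta_i eps_{t-i} with
Var(eps_t) = sigma^2, the variance is
  gamma(0) = sigma^2 * (1 + sum_i theta_i^2).
  sum_i theta_i^2 = (0.466)^2 + (-0.463)^2 = 0.217156 + 0.214369 = 0.431525.
  gamma(0) = 1 * (1 + 0.431525) = 1 * 1.431525 = 1.431525, which rounds to 1.4315.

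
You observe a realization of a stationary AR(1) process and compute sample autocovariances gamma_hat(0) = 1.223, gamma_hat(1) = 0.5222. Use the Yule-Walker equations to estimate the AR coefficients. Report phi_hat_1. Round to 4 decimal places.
\hat\phi_{1} = 0.4270

The Yule-Walker equations for an AR(p) process read, in matrix form,
  Gamma_p phi = r_p,   with   (Gamma_p)_{ij} = gamma(|i - j|),
                       (r_p)_i = gamma(i),   i,j = 1..p.
Substitute the sample gammas (Toeplitz matrix and right-hand side of size 1):
  Gamma_p = [[1.223]]
  r_p     = [0.5222]
With p = 1 this is the single equation gamma(0) phi_1 = gamma(1):
  phi_hat_1 = gamma(1) / gamma(0) = 0.5222 / 1.223 = 0.4270.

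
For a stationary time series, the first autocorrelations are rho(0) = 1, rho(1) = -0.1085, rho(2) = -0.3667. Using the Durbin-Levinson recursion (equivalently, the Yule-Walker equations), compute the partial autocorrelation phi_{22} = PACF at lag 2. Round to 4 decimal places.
\phi_{22} = -0.3830

The PACF at lag k is phi_{kk}, the last component of the solution
to the Yule-Walker system G_k phi = r_k where
  (G_k)_{ij} = rho(|i - j|), (r_k)_i = rho(i), i,j = 1..k.
Equivalently, Durbin-Levinson gives phi_{kk} iteratively:
  phi_{11} = rho(1)
  phi_{kk} = [rho(k) - sum_{j=1..k-1} phi_{k-1,j} rho(k-j)]
            / [1 - sum_{j=1..k-1} phi_{k-1,j} rho(j)],
  phi_{k,j} = phi_{k-1,j} - phi_{kk} phi_{k-1,k-j},  j = 1..k-1.
Step k = 1:
  phi_11 = rho(1) = -0.1085.
Step k = 2:
  phi_22 = [rho(2) - phi_11 rho(1)] / [1 - phi_11 rho(1)] = [-0.3667 - (-0.1085)(-0.1085)] / [1 - (-0.1085)(-0.1085)]
         = -0.37847225 / 0.98822775 = -0.383.
Therefore phi_{22} = -0.3830.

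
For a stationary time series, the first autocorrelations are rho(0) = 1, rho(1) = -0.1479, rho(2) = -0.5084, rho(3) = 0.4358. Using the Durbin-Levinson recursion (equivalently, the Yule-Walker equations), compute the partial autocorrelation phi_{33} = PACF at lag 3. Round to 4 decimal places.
\phi_{33} = 0.3470

The PACF at lag k is phi_{kk}, the last component of the solution
to the Yule-Walker system G_k phi = r_k where
  (G_k)_{ij} = rho(|i - j|), (r_k)_i = rho(i), i,j = 1..k.
Equivalently, Durbin-Levinson gives phi_{kk} iteratively:
  phi_{11} = rho(1)
  phi_{kk} = [rho(k) - sum_{j=1..k-1} phi_{k-1,j} rho(k-j)]
            / [1 - sum_{j=1..k-1} phi_{k-1,j} rho(j)],
  phi_{k,j} = phi_{k-1,j} - phi_{kk} phi_{k-1,k-j},  j = 1..k-1.
Step k = 1:
  phi_11 = rho(1) = -0.1479.
Step k = 2:
  phi_22 = [rho(2) - phi_11 rho(1)] / [1 - phi_11 rho(1)] = [-0.5084 - (-0.1479)(-0.1479)] / [1 - (-0.1479)(-0.1479)]
         = -0.53027441 / 0.97812559 = -0.542133.
  Update: phi_21 = phi_11 - phi_22 phi_11 = -0.1479 - (-0.542133)(-0.1479) = -0.228082.
Step k = 3:
  phi_33 = [rho(3) - phi_21 rho(2) - phi_22 rho(1)] / [1 - phi_21 rho(1) - phi_22 rho(2)]
    numerator   = 0.4358 - (-0.228082)(-0.5084) - (-0.542133)(-0.1479) = 0.23966185
    denominator = 1 - (-0.228082)(-0.1479) - (-0.542133)(-0.5084) = 0.6906462
  phi_33 = 0.23966185 / 0.6906462 = 0.347.
Therefore phi_{33} = 0.3470.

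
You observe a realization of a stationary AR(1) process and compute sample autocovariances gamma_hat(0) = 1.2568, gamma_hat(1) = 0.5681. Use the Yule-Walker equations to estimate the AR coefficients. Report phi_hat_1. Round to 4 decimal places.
\hat\phi_{1} = 0.4520

The Yule-Walker equations for an AR(p) process read, in matrix form,
  Gamma_p phi = r_p,   with   (Gamma_p)_{ij} = gamma(|i - j|),
                       (r_p)_i = gamma(i),   i,j = 1..p.
Substitute the sample gammas (Toeplitz matrix and right-hand side of size 1):
  Gamma_p = [[1.2568]]
  r_p     = [0.5681]
With p = 1 this is the single equation gamma(0) phi_1 = gamma(1):
  phi_hat_1 = gamma(1) / gamma(0) = 0.5681 / 1.2568 = 0.4520.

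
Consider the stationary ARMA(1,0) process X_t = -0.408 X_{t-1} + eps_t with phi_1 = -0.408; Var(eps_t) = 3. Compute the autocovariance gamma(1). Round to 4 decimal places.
\gamma(1) = -1.4684

Multiply the model equation by X_{t-k} and take expectations. With theta_0 = psi_0 = 1 and psi_j the MA(infinity) weights, this gives
  gamma(k) - sum_i phi_i gamma(k-i) = c_k,
  c_k = sigma^2 * sum_{j=k..q} theta_j psi_{j-k}   (c_k = 0 for k > q),
using gamma(-m) = gamma(m).
Pure AR (q = 0): c_0 = sigma^2 = 3, c_k = 0 for k >= 1.
Equations for k = 0 and k = 1 (AR order 1):
  gamma(0) = phi_1 gamma(1) + c_0
  gamma(1) = phi_1 gamma(0) + c_1
Substituting the second into the first: gamma(0) (1 - phi_1^2) = c_0 + phi_1 c_1, so
  gamma(0) = c_0 / (1 - phi_1^2) = 3 / (1 - (-0.408)^2) = 3 / 0.833536 = 3.599125.
  gamma(1) = phi_1 gamma(0) = (-0.408)(3.599125) = -1.468443.
Therefore gamma(1) = -1.4684 (to 4 decimal places).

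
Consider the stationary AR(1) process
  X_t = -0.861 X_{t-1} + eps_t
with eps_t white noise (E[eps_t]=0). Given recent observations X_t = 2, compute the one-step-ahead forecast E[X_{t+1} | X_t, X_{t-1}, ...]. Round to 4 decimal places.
E[X_{t+1} \mid \mathcal F_t] = -1.7220

For an AR(p) model X_t = c + sum_i phi_i X_{t-i} + eps_t, the
one-step-ahead conditional mean is
  E[X_{t+1} | X_t, ...] = c + sum_i phi_i X_{t+1-i}.
Substitute known values:
  E[X_{t+1} | ...] = (-0.861) * (2)
                   = -1.7220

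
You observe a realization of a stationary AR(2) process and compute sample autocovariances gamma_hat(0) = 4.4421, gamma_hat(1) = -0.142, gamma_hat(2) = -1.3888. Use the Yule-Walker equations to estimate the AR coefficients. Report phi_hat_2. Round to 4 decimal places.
\hat\phi_{2} = -0.3140

The Yule-Walker equations for an AR(p) process read, in matrix form,
  Gamma_p phi = r_p,   with   (Gamma_p)_{ij} = gamma(|i - j|),
                       (r_p)_i = gamma(i),   i,j = 1..p.
Substitute the sample gammas (Toeplitz matrix and right-hand side of size 2):
  Gamma_p = [[4.4421, -0.142], [-0.142, 4.4421]]
  r_p     = [-0.142, -1.3888]
Written out:
  4.4421 phi_1 - 0.142 phi_2 = -0.142
  -0.142 phi_1 + 4.4421 phi_2 = -1.3888
Solve by Cramer's rule:
  det = gamma(0)^2 - gamma(1)^2 = (4.4421)^2 - (-0.142)^2 = 19.73225241 - 0.020164 = 19.71208841
  phi_hat_1 = [gamma(1) gamma(0) - gamma(1) gamma(2)] / det = [(-0.142)(4.4421) - (-0.142)(-1.3888)] / 19.71208841 = -0.8279878 / 19.71208841 = -0.042
  phi_hat_2 = [gamma(0) gamma(2) - gamma(1)^2] / det = [(4.4421)(-1.3888) - (-0.142)^2] / 19.71208841 = -6.18935248 / 19.71208841 = -0.314
So phi_hat = [-0.0420, -0.3140].
Therefore phi_hat_2 = -0.3140.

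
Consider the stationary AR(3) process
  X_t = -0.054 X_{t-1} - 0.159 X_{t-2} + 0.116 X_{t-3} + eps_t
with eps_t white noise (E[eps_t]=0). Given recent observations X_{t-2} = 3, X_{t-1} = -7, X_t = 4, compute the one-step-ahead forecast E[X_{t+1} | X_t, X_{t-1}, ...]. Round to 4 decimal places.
E[X_{t+1} \mid \mathcal F_t] = 1.2450

For an AR(p) model X_t = c + sum_i phi_i X_{t-i} + eps_t, the
one-step-ahead conditional mean is
  E[X_{t+1} | X_t, ...] = c + sum_i phi_i X_{t+1-i}.
Substitute known values:
  E[X_{t+1} | ...] = (-0.054) * (4) + (-0.159) * (-7) + (0.116) * (3)
                   = 1.2450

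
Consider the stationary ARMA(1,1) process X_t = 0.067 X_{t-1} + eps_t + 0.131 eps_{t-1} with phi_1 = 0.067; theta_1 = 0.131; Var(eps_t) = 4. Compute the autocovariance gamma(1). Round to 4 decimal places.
\gamma(1) = 0.8026

Multiply the model equation by X_{t-k} and take expectations. With theta_0 = psi_0 = 1 and psi_j the MA(infinity) weights, this gives
  gamma(k) - sum_i phi_i gamma(k-i) = c_k,
  c_k = sigma^2 * sum_{j=k..q} theta_j psi_{j-k}   (c_k = 0 for k > q),
using gamma(-m) = gamma(m).
psi-weights needed (psi_j = theta_j + sum_i phi_i psi_{j-i}):
  psi_1 = theta_1 + phi_1 = 0.131 + (0.067) = 0.198
Right-hand sides:
  c_0 = sigma^2 (1 + theta_1 psi_1) = 4 * (1 + (0.131)(0.198)) = 4 * 1.025938 = 4.103752
  c_1 = sigma^2 theta_1 = 4 * (0.131) = 0.524
  c_2 = 0
Equations for k = 0 and k = 1 (AR order 1):
  gamma(0) = phi_1 gamma(1) + c_0
  gamma(1) = phi_1 gamma(0) + c_1
Substituting the second into the first: gamma(0) (1 - phi_1^2) = c_0 + phi_1 c_1, so
  gamma(0) = (c_0 + phi_1 c_1) / (1 - phi_1^2) = (4.103752 + (0.067)(0.524)) / (1 - (0.067)^2) = 4.13886 / 0.995511 = 4.157523.
  gamma(1) = phi_1 gamma(0) + c_1 = (0.067)(4.157523) + (0.524) = 0.802554.
Therefore gamma(1) = 0.8026 (to 4 decimal places).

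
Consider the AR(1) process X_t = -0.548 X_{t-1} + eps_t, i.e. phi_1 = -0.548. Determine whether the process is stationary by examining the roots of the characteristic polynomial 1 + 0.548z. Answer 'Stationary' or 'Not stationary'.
\text{Stationary}

The AR(p) characteristic polynomial is P(z) = 1 + 0.548z.
Stationarity requires all roots to lie outside the unit circle, i.e. |z| > 1 for every root.
This is linear in z: 1 + (0.548) z = 0  =>  z = -1/(0.548) = -1.824818,  |z| = 1.824818.
Moduli of all roots: 1.8248.
All moduli strictly greater than 1? Yes.
Verdict: Stationary.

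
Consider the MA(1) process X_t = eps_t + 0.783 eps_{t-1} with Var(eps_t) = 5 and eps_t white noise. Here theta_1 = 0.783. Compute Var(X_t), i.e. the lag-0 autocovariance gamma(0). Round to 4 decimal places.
\gamma(0) = 8.0654

For an MA(q) process X_t = eps_t + sum_i theta_i eps_{t-i} with
Var(eps_t) = sigma^2, the variance is
  gamma(0) = sigma^2 * (1 + sum_i theta_i^2).
  sum_i theta_i^2 = (0.783)^2 = 0.613089.
  gamma(0) = 5 * (1 + 0.613089) = 5 * 1.613089 = 8.065445, which rounds to 8.0654.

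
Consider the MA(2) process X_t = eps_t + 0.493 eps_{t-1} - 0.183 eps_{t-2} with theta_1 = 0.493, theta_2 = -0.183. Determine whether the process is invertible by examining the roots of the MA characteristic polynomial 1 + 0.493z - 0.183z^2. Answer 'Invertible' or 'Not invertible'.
\text{Invertible}

The MA(q) characteristic polynomial is P(z) = 1 + 0.493z - 0.183z^2.
Invertibility requires all roots to lie outside the unit circle, i.e. |z| > 1 for every root.
Set 1 + (0.493) z + (-0.183) z^2 = 0, i.e. a z^2 + b z + c = 0 with a = -0.183, b = 0.493, c = 1.
Discriminant D = b^2 - 4ac = (0.493)^2 - 4*(-0.183)*1 = 0.243049 - (-0.732) = 0.975049.
D >= 0, so the roots are real: z = (-b +/- sqrt(D)) / (2a) = (-0.493 +/- 0.987446) / (-0.366).
  z_1 = (-0.493 + 0.987446) / (-0.366) = -1.3509,   |z_1| = 1.3509.
  z_2 = (-0.493 - 0.987446) / (-0.366) = 4.0449,   |z_2| = 4.0449.
Moduli of all roots: 1.3509, 4.0449.
All moduli strictly greater than 1? Yes.
Verdict: Invertible.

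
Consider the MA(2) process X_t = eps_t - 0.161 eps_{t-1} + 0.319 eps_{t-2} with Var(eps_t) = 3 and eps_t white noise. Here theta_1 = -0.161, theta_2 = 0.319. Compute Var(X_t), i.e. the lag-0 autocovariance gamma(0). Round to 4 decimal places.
\gamma(0) = 3.3830

For an MA(q) process X_t = eps_t + sum_i theta_i eps_{t-i} with
Var(eps_t) = sigma^2, the variance is
  gamma(0) = sigma^2 * (1 + sum_i theta_i^2).
  sum_i theta_i^2 = (-0.161)^2 + (0.319)^2 = 0.025921 + 0.101761 = 0.127682.
  gamma(0) = 3 * (1 + 0.127682) = 3 * 1.127682 = 3.383046, which rounds to 3.3830.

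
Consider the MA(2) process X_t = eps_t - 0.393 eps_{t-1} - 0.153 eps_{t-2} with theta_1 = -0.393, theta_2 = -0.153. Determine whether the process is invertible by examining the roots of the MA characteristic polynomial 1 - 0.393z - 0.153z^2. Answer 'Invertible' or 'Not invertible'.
\text{Invertible}

The MA(q) characteristic polynomial is P(z) = 1 - 0.393z - 0.153z^2.
Invertibility requires all roots to lie outside the unit circle, i.e. |z| > 1 for every root.
Set 1 + (-0.393) z + (-0.153) z^2 = 0, i.e. a z^2 + b z + c = 0 with a = -0.153, b = -0.393, c = 1.
Discriminant D = b^2 - 4ac = (-0.393)^2 - 4*(-0.153)*1 = 0.154449 - (-0.612) = 0.766449.
D >= 0, so the roots are real: z = (-b +/- sqrt(D)) / (2a) = (0.393 +/- 0.875471) / (-0.306).
  z_1 = (0.393 + 0.875471) / (-0.306) = -4.1453,   |z_1| = 4.1453.
  z_2 = (0.393 - 0.875471) / (-0.306) = 1.5767,   |z_2| = 1.5767.
Moduli of all roots: 4.1453, 1.5767.
All moduli strictly greater than 1? Yes.
Verdict: Invertible.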